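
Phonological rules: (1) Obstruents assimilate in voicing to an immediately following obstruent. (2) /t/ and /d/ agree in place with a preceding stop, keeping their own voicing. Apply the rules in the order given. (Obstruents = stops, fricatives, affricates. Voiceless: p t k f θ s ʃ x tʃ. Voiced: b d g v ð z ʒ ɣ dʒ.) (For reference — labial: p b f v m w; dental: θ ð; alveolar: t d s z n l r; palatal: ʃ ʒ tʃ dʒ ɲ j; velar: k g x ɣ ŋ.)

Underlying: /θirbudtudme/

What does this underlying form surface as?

Rule 1: /d/ before /t/ (voiceless) → [t]
After rule 1: θirbuttudme
Rule 2: no segment meets the rule's conditions; no change.

[θirbuttudme]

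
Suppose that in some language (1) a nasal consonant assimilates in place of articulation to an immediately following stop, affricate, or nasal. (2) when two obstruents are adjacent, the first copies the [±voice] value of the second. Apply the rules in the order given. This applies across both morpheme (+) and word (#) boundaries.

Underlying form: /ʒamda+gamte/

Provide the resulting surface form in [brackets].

Rule 1: /m/ before /d/ (alveolar) → [n]
Rule 1: /m/ before /t/ (alveolar) → [n]
After rule 1: ʒanda+gante
Rule 2: no segment meets the rule's conditions; no change.

[ʒanda+gante]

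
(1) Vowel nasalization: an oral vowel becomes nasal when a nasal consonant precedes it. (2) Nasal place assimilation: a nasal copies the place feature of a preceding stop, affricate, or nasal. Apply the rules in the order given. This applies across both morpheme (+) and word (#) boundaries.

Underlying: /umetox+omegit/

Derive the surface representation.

[umẽtox+omẽgit]

Rule 1: /e/ after nasal /m/ → [ẽ]
Rule 1: /e/ after nasal /m/ → [ẽ]
After rule 1: umẽtox+omẽgit
Rule 2: no segment meets the rule's conditions; no change.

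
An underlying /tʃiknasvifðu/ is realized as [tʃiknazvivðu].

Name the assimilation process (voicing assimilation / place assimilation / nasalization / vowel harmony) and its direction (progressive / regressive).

/s/→[z] /f/→[v].
Each target copies a feature from the following segment, so the direction is regressive.

voicing assimilation, regressive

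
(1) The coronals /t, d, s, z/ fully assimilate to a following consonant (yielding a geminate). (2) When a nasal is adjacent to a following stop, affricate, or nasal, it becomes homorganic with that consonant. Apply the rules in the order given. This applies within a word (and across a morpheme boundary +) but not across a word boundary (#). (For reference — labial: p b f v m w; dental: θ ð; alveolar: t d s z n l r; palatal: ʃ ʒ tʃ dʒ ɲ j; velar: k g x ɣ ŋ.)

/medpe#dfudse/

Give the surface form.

Rule 1: /d/ before /p/ → [p] (total assimilation)
Rule 1: /d/ before /f/ → [f] (total assimilation)
Rule 1: /d/ before /s/ → [s] (total assimilation)
After rule 1: meppe#ffusse
Rule 2: no segment meets the rule's conditions; no change.

[meppe#ffusse]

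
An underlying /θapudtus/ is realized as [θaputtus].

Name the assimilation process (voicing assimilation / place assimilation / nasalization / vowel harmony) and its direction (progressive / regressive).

voicing assimilation, regressive

/d/→[t].
Each target copies a feature from the following segment, so the direction is regressive.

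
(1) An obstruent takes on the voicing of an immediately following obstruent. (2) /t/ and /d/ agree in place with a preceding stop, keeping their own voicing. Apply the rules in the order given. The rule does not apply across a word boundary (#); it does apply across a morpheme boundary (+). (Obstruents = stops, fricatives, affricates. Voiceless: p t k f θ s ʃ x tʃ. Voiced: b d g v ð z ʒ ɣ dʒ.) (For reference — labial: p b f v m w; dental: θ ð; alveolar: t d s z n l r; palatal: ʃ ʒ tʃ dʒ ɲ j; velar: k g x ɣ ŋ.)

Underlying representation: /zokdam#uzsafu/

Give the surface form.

Rule 1: /k/ before /d/ (voiced) → [g]
Rule 1: /z/ before /s/ (voiceless) → [s]
After rule 1: zogdam#ussafu
Rule 2: /d/ after /g/ (velar) → [g]

[zoggam#ussafu]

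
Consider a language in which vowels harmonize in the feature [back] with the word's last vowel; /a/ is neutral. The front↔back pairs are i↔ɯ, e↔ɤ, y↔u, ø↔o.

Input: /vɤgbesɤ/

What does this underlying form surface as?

[vɤgbɤsɤ]

/e/ harmonizes with /ɤ/ ([+back]) → [ɤ]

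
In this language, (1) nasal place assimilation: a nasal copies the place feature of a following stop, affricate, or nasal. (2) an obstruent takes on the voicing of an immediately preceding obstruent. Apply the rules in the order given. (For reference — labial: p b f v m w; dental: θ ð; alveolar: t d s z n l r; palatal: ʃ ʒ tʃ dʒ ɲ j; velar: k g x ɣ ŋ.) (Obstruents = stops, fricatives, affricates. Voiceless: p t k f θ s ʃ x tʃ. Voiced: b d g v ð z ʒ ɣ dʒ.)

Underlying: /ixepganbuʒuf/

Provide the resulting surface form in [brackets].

[ixepkambuʒuf]

Rule 1: /n/ before /b/ (labial) → [m]
After rule 1: ixepgambuʒuf
Rule 2: /g/ after /p/ (voiceless) → [k]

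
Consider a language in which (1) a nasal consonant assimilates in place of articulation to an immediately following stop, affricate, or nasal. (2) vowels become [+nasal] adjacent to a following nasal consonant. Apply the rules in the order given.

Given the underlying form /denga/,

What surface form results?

[dẽŋga]

Rule 1: /n/ before /g/ (velar) → [ŋ]
After rule 1: deŋga
Rule 2: /e/ before nasal /ŋ/ → [ẽ]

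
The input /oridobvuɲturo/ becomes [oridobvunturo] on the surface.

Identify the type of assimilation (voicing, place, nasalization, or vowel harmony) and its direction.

place assimilation, regressive

/ɲ/→[n].
Each target copies a feature from the following segment, so the direction is regressive.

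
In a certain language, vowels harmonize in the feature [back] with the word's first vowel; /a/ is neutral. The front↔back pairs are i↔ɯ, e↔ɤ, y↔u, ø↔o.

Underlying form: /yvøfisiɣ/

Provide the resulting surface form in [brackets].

no segment meets the rule's conditions; no change.

[yvøfisiɣ]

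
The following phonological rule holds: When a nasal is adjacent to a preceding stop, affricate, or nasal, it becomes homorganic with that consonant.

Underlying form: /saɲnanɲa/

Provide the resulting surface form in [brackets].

/n/ after /ɲ/ (palatal) → [ɲ]
/ɲ/ after /n/ (alveolar) → [n]

[saɲɲanna]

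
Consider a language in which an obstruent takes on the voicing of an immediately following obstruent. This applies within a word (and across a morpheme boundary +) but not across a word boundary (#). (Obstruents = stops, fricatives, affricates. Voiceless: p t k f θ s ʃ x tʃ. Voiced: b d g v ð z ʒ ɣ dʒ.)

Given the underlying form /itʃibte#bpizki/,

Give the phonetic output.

[itʃipte#ppiski]

/b/ before /t/ (voiceless) → [p]
/b/ before /p/ (voiceless) → [p]
/z/ before /k/ (voiceless) → [s]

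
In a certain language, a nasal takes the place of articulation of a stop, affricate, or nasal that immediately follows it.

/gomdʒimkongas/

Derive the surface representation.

/m/ before /dʒ/ (palatal) → [ɲ]
/m/ before /k/ (velar) → [ŋ]
/n/ before /g/ (velar) → [ŋ]

[goɲdʒiŋkoŋgas]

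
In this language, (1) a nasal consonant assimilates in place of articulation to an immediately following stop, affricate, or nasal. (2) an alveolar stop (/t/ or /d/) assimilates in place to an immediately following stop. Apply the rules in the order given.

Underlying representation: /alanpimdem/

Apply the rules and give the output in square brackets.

[alampindem]

Rule 1: /n/ before /p/ (labial) → [m]
Rule 1: /m/ before /d/ (alveolar) → [n]
After rule 1: alampindem
Rule 2: no segment meets the rule's conditions; no change.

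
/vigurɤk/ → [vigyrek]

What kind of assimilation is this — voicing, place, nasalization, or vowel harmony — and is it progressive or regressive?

vowel harmony, progressive

/u/→[y] /ɤ/→[e].
Vowels agree with the first vowel, so the harmony is progressive.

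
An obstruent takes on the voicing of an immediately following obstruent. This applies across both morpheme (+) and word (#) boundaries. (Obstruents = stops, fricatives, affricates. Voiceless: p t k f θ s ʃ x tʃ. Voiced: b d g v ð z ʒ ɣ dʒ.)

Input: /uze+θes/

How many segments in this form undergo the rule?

0

No segment meets the rule's conditions.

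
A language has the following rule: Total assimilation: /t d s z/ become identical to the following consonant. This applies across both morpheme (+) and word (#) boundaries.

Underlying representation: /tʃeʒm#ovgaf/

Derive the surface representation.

no segment meets the rule's conditions; no change.

[tʃeʒm#ovgaf]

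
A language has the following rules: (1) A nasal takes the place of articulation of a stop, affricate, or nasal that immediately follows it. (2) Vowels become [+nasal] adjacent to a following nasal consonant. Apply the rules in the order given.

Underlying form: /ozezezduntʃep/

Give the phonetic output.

[ozezezdũɲtʃep]

Rule 1: /n/ before /tʃ/ (palatal) → [ɲ]
After rule 1: ozezezduɲtʃep
Rule 2: /u/ before nasal /ɲ/ → [ũ]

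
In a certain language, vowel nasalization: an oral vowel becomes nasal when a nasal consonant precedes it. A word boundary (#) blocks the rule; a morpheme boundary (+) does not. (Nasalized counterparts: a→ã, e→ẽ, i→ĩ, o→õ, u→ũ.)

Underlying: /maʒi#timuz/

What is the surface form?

[mãʒi#timũz]

/a/ after nasal /m/ → [ã]
/u/ after nasal /m/ → [ũ]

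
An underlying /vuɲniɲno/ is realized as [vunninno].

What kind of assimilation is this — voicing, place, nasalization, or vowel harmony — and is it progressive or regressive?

place assimilation, regressive

/ɲ/→[n] /ɲ/→[n].
Each target copies a feature from the following segment, so the direction is regressive.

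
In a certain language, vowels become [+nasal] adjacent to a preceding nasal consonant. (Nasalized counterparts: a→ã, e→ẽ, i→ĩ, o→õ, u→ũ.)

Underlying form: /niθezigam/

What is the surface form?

/i/ after nasal /n/ → [ĩ]

[nĩθezigam]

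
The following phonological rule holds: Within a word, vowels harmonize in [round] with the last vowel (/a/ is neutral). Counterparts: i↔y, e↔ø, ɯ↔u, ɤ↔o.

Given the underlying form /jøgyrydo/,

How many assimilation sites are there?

0

No segment meets the rule's conditions.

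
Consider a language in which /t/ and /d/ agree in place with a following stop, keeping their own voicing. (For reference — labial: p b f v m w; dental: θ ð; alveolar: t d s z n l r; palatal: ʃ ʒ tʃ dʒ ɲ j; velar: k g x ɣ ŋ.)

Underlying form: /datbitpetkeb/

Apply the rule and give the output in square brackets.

[dapbippekkeb]

/t/ before /b/ (labial) → [p]
/t/ before /p/ (labial) → [p]
/t/ before /k/ (velar) → [k]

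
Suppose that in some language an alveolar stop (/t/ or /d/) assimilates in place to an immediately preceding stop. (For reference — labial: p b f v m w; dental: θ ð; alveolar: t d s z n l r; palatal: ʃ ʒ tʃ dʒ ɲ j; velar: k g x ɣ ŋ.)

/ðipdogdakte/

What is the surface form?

[ðipboggakke]

/d/ after /p/ (labial) → [b]
/d/ after /g/ (velar) → [g]
/t/ after /k/ (velar) → [k]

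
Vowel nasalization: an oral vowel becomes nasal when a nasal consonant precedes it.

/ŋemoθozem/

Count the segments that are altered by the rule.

/e/ after nasal /ŋ/ → [ẽ]
/o/ after nasal /m/ → [õ]
2 segments change.

2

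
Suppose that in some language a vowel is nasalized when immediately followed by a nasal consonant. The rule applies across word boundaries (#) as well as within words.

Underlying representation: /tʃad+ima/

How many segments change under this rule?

/i/ before nasal /m/ → [ĩ]
1 segment changes.

1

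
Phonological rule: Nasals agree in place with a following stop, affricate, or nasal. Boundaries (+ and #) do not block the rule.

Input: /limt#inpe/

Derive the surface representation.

[lint#impe]

/m/ before /t/ (alveolar) → [n]
/n/ before /p/ (labial) → [m]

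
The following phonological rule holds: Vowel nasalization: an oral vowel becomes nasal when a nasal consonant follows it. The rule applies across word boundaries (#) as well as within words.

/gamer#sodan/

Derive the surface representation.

[gãmer#sodãn]

/a/ before nasal /m/ → [ã]
/a/ before nasal /n/ → [ã]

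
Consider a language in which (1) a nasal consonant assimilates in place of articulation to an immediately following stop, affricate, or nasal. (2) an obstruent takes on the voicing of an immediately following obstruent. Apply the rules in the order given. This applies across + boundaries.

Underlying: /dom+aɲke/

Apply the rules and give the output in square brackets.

[dom+aŋke]

Rule 1: /ɲ/ before /k/ (velar) → [ŋ]
After rule 1: dom+aŋke
Rule 2: no segment meets the rule's conditions; no change.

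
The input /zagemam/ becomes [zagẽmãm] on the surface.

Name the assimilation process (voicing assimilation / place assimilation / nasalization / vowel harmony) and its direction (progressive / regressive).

nasalization, regressive

/e/→[ẽ] /a/→[ã].
Each target copies a feature from the following segment, so the direction is regressive.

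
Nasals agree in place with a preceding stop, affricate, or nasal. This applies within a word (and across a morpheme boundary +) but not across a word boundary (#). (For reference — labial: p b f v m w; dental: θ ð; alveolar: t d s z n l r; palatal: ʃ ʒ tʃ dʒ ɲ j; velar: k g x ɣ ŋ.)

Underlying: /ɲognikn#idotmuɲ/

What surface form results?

/n/ after /g/ (velar) → [ŋ]
/n/ after /k/ (velar) → [ŋ]
/m/ after /t/ (alveolar) → [n]

[ɲogŋikŋ#idotnuɲ]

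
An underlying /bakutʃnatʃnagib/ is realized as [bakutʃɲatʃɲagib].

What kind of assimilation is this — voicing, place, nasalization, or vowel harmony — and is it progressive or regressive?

/n/→[ɲ] /n/→[ɲ].
Each target copies a feature from the preceding segment, so the direction is progressive.

place assimilation, progressive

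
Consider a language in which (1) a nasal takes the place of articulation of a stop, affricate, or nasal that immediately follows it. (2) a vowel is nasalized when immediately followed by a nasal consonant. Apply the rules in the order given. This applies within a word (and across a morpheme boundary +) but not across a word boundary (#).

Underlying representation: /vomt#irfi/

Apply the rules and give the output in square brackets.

Rule 1: /m/ before /t/ (alveolar) → [n]
After rule 1: vont#irfi
Rule 2: /o/ before nasal /n/ → [õ]

[võnt#irfi]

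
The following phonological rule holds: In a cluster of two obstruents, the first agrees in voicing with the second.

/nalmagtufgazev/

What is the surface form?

[nalmaktuvgazev]

/g/ before /t/ (voiceless) → [k]
/f/ before /g/ (voiced) → [v]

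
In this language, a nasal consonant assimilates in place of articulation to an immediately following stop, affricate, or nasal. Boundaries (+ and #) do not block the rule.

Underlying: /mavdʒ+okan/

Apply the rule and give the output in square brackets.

[mavdʒ+okan]

no segment meets the rule's conditions; no change.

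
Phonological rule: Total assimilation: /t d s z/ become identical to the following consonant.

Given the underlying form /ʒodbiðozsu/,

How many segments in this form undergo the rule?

/d/ before /b/ → [b] (total assimilation)
/z/ before /s/ → [s] (total assimilation)
2 segments change.

2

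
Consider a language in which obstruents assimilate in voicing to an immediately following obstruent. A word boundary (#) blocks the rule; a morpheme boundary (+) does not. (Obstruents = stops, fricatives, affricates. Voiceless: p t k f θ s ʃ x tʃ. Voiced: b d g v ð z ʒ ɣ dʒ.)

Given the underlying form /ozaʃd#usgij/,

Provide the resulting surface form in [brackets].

/ʃ/ before /d/ (voiced) → [ʒ]
/s/ before /g/ (voiced) → [z]

[ozaʒd#uzgij]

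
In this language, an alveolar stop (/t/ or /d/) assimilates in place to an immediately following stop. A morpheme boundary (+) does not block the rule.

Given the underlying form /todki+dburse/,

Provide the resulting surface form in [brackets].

/d/ before /k/ (velar) → [g]
/d/ before /b/ (labial) → [b]

[togki+bburse]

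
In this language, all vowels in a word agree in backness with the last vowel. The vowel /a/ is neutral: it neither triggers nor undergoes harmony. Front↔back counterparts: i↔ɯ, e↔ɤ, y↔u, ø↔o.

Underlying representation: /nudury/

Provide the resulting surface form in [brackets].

[nydyry]

/u/ harmonizes with /y/ ([-back]) → [y]
/u/ harmonizes with /y/ ([-back]) → [y]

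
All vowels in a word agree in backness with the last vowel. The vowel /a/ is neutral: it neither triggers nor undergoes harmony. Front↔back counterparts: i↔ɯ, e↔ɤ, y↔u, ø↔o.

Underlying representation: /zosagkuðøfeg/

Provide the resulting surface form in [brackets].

[zøsagkyðøfeg]

/o/ harmonizes with /e/ ([-back]) → [ø]
/u/ harmonizes with /e/ ([-back]) → [y]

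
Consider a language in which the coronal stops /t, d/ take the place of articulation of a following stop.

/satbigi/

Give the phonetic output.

/t/ before /b/ (labial) → [p]

[sapbigi]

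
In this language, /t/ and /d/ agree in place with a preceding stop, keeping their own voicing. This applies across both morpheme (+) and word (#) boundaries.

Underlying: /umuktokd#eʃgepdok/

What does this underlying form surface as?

[umukkokg#eʃgepbok]

/t/ after /k/ (velar) → [k]
/d/ after /k/ (velar) → [g]
/d/ after /p/ (labial) → [b]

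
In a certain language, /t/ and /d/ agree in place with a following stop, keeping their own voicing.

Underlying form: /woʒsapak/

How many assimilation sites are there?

0

No segment meets the rule's conditions.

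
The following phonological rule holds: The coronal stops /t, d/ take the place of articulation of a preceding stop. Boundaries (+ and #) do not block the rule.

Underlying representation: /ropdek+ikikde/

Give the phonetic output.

/d/ after /p/ (labial) → [b]
/d/ after /k/ (velar) → [g]

[ropbek+ikikge]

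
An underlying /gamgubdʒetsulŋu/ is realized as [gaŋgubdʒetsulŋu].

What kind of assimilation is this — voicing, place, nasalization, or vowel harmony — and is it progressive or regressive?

place assimilation, regressive

/m/→[ŋ].
Each target copies a feature from the following segment, so the direction is regressive.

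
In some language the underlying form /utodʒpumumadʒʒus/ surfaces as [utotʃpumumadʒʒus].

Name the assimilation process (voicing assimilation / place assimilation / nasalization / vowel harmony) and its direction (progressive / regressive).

voicing assimilation, regressive

/dʒ/→[tʃ].
Each target copies a feature from the following segment, so the direction is regressive.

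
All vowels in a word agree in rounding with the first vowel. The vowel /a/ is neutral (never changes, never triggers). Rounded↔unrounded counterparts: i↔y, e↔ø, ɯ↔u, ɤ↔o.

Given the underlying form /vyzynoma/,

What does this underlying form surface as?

[vyzynoma]

no segment meets the rule's conditions; no change.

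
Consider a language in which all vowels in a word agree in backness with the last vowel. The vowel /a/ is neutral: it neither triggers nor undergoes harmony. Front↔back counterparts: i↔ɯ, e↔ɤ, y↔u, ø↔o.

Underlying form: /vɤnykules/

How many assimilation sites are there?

/ɤ/ harmonizes with /e/ ([-back]) → [e]
/u/ harmonizes with /e/ ([-back]) → [y]
2 segments change.

2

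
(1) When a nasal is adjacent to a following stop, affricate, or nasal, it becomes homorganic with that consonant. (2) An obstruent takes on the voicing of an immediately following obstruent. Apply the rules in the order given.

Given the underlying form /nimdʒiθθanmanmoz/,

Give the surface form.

[niɲdʒiθθammammoz]

Rule 1: /m/ before /dʒ/ (palatal) → [ɲ]
Rule 1: /n/ before /m/ (labial) → [m]
Rule 1: /n/ before /m/ (labial) → [m]
After rule 1: niɲdʒiθθammammoz
Rule 2: no segment meets the rule's conditions; no change.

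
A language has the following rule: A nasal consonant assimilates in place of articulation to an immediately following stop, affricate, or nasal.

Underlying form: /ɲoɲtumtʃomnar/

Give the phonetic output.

/ɲ/ before /t/ (alveolar) → [n]
/m/ before /tʃ/ (palatal) → [ɲ]
/m/ before /n/ (alveolar) → [n]

[ɲontuɲtʃonnar]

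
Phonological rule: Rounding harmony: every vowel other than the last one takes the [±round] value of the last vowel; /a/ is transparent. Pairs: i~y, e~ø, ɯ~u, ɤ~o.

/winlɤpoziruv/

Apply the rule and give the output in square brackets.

/i/ harmonizes with /u/ ([+round]) → [y]
/ɤ/ harmonizes with /u/ ([+round]) → [o]
/i/ harmonizes with /u/ ([+round]) → [y]

[wynlopozyruv]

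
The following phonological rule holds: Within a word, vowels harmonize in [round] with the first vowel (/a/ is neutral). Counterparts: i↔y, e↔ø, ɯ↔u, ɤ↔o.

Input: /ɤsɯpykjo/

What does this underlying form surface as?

[ɤsɯpikjɤ]

/y/ harmonizes with /ɤ/ ([-round]) → [i]
/o/ harmonizes with /ɤ/ ([-round]) → [ɤ]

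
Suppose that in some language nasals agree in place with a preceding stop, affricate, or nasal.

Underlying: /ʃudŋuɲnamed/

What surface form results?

[ʃudnuɲɲamed]

/ŋ/ after /d/ (alveolar) → [n]
/n/ after /ɲ/ (palatal) → [ɲ]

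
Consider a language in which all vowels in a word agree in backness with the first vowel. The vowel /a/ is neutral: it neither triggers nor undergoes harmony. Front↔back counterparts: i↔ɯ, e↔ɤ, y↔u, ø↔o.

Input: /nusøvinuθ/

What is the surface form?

[nusovɯnuθ]

/ø/ harmonizes with /u/ ([+back]) → [o]
/i/ harmonizes with /u/ ([+back]) → [ɯ]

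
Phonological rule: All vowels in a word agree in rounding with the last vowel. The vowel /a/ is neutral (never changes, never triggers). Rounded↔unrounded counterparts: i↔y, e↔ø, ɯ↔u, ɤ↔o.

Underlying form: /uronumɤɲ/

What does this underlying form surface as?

/u/ harmonizes with /ɤ/ ([-round]) → [ɯ]
/o/ harmonizes with /ɤ/ ([-round]) → [ɤ]
/u/ harmonizes with /ɤ/ ([-round]) → [ɯ]

[ɯrɤnɯmɤɲ]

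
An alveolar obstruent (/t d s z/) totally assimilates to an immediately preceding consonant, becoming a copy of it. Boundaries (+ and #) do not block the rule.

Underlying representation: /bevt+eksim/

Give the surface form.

[bevv+ekkim]

/t/ after /v/ → [v] (total assimilation)
/s/ after /k/ → [k] (total assimilation)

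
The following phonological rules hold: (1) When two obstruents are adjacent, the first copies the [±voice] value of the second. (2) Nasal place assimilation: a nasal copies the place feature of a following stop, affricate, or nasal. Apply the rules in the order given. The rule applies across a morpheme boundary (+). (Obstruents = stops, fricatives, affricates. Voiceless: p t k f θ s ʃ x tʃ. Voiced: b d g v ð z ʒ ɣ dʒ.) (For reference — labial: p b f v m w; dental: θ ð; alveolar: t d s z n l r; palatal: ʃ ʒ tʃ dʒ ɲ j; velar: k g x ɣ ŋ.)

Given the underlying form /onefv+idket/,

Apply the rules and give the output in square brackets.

Rule 1: /f/ before /v/ (voiced) → [v]
Rule 1: /d/ before /k/ (voiceless) → [t]
After rule 1: onevv+itket
Rule 2: no segment meets the rule's conditions; no change.

[onevv+itket]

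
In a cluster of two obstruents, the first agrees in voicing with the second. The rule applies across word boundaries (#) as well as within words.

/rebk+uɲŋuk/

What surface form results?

/b/ before /k/ (voiceless) → [p]

[repk+uɲŋuk]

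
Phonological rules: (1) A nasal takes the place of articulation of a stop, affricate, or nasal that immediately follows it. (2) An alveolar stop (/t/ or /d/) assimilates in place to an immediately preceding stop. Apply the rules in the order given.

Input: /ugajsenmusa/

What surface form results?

[ugajsemmusa]

Rule 1: /n/ before /m/ (labial) → [m]
After rule 1: ugajsemmusa
Rule 2: no segment meets the rule's conditions; no change.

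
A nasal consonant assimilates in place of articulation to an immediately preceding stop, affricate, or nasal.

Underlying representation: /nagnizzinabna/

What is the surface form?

/n/ after /g/ (velar) → [ŋ]
/n/ after /b/ (labial) → [m]

[nagŋizzinabma]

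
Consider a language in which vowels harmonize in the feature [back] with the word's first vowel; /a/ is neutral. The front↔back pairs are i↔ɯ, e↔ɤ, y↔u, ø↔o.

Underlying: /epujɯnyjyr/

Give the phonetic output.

[epyjinyjyr]

/u/ harmonizes with /e/ ([-back]) → [y]
/ɯ/ harmonizes with /e/ ([-back]) → [i]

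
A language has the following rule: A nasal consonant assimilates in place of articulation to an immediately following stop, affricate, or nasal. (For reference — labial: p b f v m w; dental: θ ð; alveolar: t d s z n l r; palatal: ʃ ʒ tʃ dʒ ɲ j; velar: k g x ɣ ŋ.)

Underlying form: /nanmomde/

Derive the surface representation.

/n/ before /m/ (labial) → [m]
/m/ before /d/ (alveolar) → [n]

[nammonde]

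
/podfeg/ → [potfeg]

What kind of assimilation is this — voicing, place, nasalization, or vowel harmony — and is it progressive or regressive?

/d/→[t].
Each target copies a feature from the following segment, so the direction is regressive.

voicing assimilation, regressive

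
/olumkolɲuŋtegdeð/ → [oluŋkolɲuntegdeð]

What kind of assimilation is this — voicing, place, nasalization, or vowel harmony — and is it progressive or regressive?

place assimilation, regressive

/m/→[ŋ] /ŋ/→[n].
Each target copies a feature from the following segment, so the direction is regressive.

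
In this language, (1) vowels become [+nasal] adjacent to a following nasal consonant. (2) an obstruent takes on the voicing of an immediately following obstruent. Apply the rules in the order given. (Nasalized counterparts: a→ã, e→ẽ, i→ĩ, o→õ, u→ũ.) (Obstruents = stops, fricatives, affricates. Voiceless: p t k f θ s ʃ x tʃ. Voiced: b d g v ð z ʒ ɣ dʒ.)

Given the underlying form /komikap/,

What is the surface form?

Rule 1: /o/ before nasal /m/ → [õ]
After rule 1: kõmikap
Rule 2: no segment meets the rule's conditions; no change.

[kõmikap]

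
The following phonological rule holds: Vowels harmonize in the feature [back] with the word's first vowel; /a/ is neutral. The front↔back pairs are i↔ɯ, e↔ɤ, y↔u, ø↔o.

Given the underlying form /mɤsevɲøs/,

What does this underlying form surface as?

/e/ harmonizes with /ɤ/ ([+back]) → [ɤ]
/ø/ harmonizes with /ɤ/ ([+back]) → [o]

[mɤsɤvɲos]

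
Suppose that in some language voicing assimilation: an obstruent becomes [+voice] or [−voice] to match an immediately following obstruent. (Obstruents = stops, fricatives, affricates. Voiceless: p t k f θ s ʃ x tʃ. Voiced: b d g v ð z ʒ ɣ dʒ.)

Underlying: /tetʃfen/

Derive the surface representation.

no segment meets the rule's conditions; no change.

[tetʃfen]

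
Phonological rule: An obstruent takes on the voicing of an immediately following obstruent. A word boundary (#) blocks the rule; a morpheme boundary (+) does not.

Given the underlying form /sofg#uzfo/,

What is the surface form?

/f/ before /g/ (voiced) → [v]
/z/ before /f/ (voiceless) → [s]

[sovg#usfo]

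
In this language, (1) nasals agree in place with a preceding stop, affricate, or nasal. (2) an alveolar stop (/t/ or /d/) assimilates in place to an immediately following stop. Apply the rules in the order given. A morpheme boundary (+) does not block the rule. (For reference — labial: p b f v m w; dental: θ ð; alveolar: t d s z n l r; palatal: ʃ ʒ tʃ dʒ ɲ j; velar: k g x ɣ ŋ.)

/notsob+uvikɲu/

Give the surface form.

[notsob+uvikŋu]

Rule 1: /ɲ/ after /k/ (velar) → [ŋ]
After rule 1: notsob+uvikŋu
Rule 2: no segment meets the rule's conditions; no change.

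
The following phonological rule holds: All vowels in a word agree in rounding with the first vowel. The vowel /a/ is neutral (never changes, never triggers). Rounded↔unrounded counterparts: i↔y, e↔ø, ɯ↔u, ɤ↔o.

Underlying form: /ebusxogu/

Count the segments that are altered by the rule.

3

/u/ harmonizes with /e/ ([-round]) → [ɯ]
/o/ harmonizes with /e/ ([-round]) → [ɤ]
/u/ harmonizes with /e/ ([-round]) → [ɯ]
3 segments change.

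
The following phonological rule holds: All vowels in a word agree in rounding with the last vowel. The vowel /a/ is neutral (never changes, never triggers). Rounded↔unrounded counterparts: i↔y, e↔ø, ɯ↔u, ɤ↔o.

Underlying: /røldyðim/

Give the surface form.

/ø/ harmonizes with /i/ ([-round]) → [e]
/y/ harmonizes with /i/ ([-round]) → [i]

[reldiðim]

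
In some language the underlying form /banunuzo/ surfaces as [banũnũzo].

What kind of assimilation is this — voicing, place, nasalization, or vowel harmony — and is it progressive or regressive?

nasalization, progressive

/u/→[ũ] /u/→[ũ].
Each target copies a feature from the preceding segment, so the direction is progressive.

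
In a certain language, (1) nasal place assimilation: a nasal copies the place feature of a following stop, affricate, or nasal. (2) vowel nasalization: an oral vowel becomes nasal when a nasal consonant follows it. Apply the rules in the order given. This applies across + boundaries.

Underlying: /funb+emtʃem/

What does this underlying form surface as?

Rule 1: /n/ before /b/ (labial) → [m]
Rule 1: /m/ before /tʃ/ (palatal) → [ɲ]
After rule 1: fumb+eɲtʃem
Rule 2: /u/ before nasal /m/ → [ũ]
Rule 2: /e/ before nasal /ɲ/ → [ẽ]
Rule 2: /e/ before nasal /m/ → [ẽ]

[fũmb+ẽɲtʃẽm]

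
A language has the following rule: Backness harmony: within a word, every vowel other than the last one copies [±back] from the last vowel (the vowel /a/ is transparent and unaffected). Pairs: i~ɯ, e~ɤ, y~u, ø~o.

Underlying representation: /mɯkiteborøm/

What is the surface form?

[mikitebørøm]

/ɯ/ harmonizes with /ø/ ([-back]) → [i]
/o/ harmonizes with /ø/ ([-back]) → [ø]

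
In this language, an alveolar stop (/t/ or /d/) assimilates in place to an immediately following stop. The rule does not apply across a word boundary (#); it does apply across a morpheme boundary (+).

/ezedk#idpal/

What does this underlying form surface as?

[ezegk#ibpal]

/d/ before /k/ (velar) → [g]
/d/ before /p/ (labial) → [b]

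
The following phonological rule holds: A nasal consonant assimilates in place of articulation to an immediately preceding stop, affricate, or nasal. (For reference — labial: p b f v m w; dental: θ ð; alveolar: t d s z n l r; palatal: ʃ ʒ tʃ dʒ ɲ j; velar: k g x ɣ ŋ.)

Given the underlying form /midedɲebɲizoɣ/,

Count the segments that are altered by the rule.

/ɲ/ after /d/ (alveolar) → [n]
/ɲ/ after /b/ (labial) → [m]
2 segments change.

2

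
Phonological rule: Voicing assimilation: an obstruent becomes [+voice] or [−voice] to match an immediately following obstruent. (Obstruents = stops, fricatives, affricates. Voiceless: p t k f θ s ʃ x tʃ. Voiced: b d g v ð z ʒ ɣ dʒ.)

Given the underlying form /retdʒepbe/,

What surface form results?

/t/ before /dʒ/ (voiced) → [d]
/p/ before /b/ (voiced) → [b]

[reddʒebbe]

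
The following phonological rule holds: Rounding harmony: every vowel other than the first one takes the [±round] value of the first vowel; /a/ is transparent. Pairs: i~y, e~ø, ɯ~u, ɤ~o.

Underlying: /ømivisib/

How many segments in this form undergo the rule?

3

/i/ harmonizes with /ø/ ([+round]) → [y]
/i/ harmonizes with /ø/ ([+round]) → [y]
/i/ harmonizes with /ø/ ([+round]) → [y]
3 segments change.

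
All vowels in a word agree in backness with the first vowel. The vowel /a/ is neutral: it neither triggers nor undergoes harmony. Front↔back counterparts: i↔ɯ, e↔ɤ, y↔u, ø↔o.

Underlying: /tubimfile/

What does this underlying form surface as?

/i/ harmonizes with /u/ ([+back]) → [ɯ]
/i/ harmonizes with /u/ ([+back]) → [ɯ]
/e/ harmonizes with /u/ ([+back]) → [ɤ]

[tubɯmfɯlɤ]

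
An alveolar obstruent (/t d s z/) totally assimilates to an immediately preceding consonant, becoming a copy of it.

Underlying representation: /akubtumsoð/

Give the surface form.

[akubbummoð]

/t/ after /b/ → [b] (total assimilation)
/s/ after /m/ → [m] (total assimilation)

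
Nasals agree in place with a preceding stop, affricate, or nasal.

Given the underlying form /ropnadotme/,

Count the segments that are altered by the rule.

2

/n/ after /p/ (labial) → [m]
/m/ after /t/ (alveolar) → [n]
2 segments change.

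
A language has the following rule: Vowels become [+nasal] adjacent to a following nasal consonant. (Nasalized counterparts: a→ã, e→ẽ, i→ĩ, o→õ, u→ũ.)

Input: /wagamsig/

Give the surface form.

[wagãmsig]

/a/ before nasal /m/ → [ã]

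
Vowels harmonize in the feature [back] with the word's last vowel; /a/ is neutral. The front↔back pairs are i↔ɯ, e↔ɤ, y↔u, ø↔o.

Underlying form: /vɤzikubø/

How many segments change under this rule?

/ɤ/ harmonizes with /ø/ ([-back]) → [e]
/u/ harmonizes with /ø/ ([-back]) → [y]
2 segments change.

2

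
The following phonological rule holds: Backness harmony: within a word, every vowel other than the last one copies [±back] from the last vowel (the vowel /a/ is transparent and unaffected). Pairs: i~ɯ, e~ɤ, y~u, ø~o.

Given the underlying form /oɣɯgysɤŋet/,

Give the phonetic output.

/o/ harmonizes with /e/ ([-back]) → [ø]
/ɯ/ harmonizes with /e/ ([-back]) → [i]
/ɤ/ harmonizes with /e/ ([-back]) → [e]

[øɣigyseŋet]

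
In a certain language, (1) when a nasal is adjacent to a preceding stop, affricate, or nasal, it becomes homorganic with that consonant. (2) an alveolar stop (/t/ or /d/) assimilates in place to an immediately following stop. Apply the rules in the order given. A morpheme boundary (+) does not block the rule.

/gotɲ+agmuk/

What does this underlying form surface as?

[gotn+agŋuk]

Rule 1: /ɲ/ after /t/ (alveolar) → [n]
Rule 1: /m/ after /g/ (velar) → [ŋ]
After rule 1: gotn+agŋuk
Rule 2: no segment meets the rule's conditions; no change.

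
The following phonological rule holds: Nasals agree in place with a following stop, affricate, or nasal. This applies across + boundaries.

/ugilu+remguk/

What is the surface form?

[ugilu+reŋguk]

/m/ before /g/ (velar) → [ŋ]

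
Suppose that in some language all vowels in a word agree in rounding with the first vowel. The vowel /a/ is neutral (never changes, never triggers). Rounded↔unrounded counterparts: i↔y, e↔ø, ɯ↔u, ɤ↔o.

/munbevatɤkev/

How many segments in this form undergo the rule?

3

/e/ harmonizes with /u/ ([+round]) → [ø]
/ɤ/ harmonizes with /u/ ([+round]) → [o]
/e/ harmonizes with /u/ ([+round]) → [ø]
3 segments change.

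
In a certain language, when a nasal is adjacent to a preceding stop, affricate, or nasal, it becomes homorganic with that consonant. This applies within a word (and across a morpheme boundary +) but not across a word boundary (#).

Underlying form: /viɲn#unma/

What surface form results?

[viɲɲ#unna]

/n/ after /ɲ/ (palatal) → [ɲ]
/m/ after /n/ (alveolar) → [n]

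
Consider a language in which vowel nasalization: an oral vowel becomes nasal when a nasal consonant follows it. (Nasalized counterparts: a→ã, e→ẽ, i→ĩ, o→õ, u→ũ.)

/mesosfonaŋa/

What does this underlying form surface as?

/o/ before nasal /n/ → [õ]
/a/ before nasal /ŋ/ → [ã]

[mesosfõnãŋa]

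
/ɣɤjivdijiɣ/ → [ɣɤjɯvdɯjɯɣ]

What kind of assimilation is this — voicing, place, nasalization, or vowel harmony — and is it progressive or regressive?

/i/→[ɯ] /i/→[ɯ] /i/→[ɯ].
Vowels agree with the first vowel, so the harmony is progressive.

vowel harmony, progressive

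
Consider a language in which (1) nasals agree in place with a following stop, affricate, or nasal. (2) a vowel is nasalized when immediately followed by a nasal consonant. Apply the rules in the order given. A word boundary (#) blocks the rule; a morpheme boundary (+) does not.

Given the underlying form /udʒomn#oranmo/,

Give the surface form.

Rule 1: /m/ before /n/ (alveolar) → [n]
Rule 1: /n/ before /m/ (labial) → [m]
After rule 1: udʒonn#orammo
Rule 2: /o/ before nasal /n/ → [õ]
Rule 2: /a/ before nasal /m/ → [ã]

[udʒõnn#orãmmo]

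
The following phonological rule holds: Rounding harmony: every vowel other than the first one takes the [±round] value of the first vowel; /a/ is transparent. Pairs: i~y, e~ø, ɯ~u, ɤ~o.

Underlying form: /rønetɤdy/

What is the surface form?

[rønøtody]

/e/ harmonizes with /ø/ ([+round]) → [ø]
/ɤ/ harmonizes with /ø/ ([+round]) → [o]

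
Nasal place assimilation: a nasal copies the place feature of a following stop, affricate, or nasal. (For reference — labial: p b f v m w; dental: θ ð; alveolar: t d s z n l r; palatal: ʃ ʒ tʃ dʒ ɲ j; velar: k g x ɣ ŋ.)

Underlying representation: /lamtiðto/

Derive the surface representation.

[lantiðto]

/m/ before /t/ (alveolar) → [n]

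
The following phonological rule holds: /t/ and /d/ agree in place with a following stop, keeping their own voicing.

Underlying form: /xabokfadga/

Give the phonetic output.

[xabokfagga]

/d/ before /g/ (velar) → [g]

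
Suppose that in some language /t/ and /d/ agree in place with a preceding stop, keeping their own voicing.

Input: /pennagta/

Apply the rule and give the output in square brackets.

/t/ after /g/ (velar) → [k]

[pennagka]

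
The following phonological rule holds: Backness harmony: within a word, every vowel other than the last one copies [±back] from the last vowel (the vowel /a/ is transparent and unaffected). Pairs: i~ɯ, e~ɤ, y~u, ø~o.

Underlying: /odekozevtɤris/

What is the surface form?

[ødekøzevteris]

/o/ harmonizes with /i/ ([-back]) → [ø]
/o/ harmonizes with /i/ ([-back]) → [ø]
/ɤ/ harmonizes with /i/ ([-back]) → [e]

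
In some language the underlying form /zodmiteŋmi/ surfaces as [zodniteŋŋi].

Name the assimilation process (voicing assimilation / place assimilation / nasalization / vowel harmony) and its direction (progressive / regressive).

/m/→[n] /m/→[ŋ].
Each target copies a feature from the preceding segment, so the direction is progressive.

place assimilation, progressive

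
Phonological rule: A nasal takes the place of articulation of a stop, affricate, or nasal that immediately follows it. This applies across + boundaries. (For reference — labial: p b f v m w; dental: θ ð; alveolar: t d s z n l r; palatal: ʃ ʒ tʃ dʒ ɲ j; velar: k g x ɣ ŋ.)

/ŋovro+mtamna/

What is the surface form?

[ŋovro+ntanna]

/m/ before /t/ (alveolar) → [n]
/m/ before /n/ (alveolar) → [n]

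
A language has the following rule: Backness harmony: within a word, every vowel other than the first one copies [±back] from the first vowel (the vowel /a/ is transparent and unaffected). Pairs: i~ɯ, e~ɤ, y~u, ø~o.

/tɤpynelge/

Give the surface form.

[tɤpunɤlgɤ]

/y/ harmonizes with /ɤ/ ([+back]) → [u]
/e/ harmonizes with /ɤ/ ([+back]) → [ɤ]
/e/ harmonizes with /ɤ/ ([+back]) → [ɤ]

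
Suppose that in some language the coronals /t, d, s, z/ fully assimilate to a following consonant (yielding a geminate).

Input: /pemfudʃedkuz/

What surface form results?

/d/ before /ʃ/ → [ʃ] (total assimilation)
/d/ before /k/ → [k] (total assimilation)

[pemfuʃʃekkuz]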